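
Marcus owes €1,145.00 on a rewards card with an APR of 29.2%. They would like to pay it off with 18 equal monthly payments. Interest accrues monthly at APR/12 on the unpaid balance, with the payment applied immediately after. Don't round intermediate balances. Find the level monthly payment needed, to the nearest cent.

Monthly rate r = 29.2%/12 = 2.43333% = 0.0243333.
Level-payment amortization: P = B₀·r / (1 − (1+r)^(−n)) = 1145.00·0.0243333 / (1 − 1.02433^(−18)).
Denominator 1 − (1+r)^(−18) = 0.351281176.
P = 27.8617 / 0.351281176 ≈ 79.31.

€79.31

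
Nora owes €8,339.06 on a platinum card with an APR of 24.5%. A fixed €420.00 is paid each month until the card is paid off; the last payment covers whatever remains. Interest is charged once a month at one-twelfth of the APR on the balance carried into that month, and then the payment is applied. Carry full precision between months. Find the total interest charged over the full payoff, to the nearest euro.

€2,464

Monthly rate r = 24.5%/12 = 2.04167% = 0.0204167.
Payoff takes n = ⌈−ln(1 − rB₀/P)/ln(1+r)⌉ = ⌈25.719⌉ = 26 payments; the last is €303.04.
Total paid = 25·€420.00 + €303.04 = €10,803.04.
Total interest = total paid − principal = €10,803.04 − €8,339.06 = €2,463.98.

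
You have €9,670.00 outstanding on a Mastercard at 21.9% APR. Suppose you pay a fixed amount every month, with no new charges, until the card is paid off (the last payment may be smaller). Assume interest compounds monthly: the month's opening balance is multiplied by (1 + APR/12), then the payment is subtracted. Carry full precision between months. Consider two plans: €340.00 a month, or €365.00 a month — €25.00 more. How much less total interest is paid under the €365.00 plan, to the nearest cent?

€427.37

Monthly rate r = 21.9%/12 = 1.825% = 0.01825.
At €340.00/mo: n = ⌈−ln(1 − rB₀/P)/ln(1+r)⌉ = 41 payments (last €162.00); total interest = total paid − €9,670.00 = €4,092.00.
At €365.00/mo: 37 payments (last €194.63); total interest €3,664.63.
Interest saved = €4,092.00 − €3,664.63 = €427.37.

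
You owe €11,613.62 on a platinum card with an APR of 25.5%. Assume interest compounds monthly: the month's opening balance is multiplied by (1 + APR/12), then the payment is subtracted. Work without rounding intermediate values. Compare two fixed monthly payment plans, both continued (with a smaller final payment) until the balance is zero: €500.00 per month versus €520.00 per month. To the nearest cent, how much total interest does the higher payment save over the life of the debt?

€262.83

Monthly rate r = 25.5%/12 = 2.125% = 0.02125.
At €500.00/mo: n = ⌈−ln(1 − rB₀/P)/ln(1+r)⌉ = 33 payments (last €179.81); total interest = total paid − €11,613.62 = €4,566.19.
At €520.00/mo: 31 payments (last €316.98); total interest €4,303.36.
Interest saved = €4,566.19 − €4,303.36 = €262.83.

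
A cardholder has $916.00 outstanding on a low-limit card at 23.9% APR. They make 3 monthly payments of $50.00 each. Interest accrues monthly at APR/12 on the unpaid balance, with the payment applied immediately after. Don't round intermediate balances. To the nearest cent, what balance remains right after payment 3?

$818.82

Monthly rate r = 23.9%/12 = 1.99167% = 0.0199167.
Each month: B ← B·(1+r) − $50.00.
Month 1: interest $18.24; balance after payment $884.24.
Month 2: interest $17.61; balance after payment $851.85.
Month 3: interest $16.97; balance after payment $818.82.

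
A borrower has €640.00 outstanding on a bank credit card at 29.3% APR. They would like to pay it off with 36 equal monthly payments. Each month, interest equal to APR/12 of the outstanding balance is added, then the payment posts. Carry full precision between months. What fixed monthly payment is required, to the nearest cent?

€26.92

Monthly rate r = 29.3%/12 = 2.44167% = 0.0244167.
Level-payment amortization: P = B₀·r / (1 − (1+r)^(−n)) = 640.00·0.0244167 / (1 − 1.02442^(−36)).
Denominator 1 − (1+r)^(−36) = 0.580394551.
P = 15.6267 / 0.580394551 ≈ 26.92.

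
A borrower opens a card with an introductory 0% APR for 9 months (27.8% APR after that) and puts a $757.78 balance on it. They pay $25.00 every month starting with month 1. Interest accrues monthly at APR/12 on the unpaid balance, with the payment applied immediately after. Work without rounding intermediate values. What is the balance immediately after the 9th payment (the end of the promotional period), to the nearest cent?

$532.78

Promo months 1–9 at r₀ = 0%/12 = 0; months 10+ at r₁ = 27.8%/12 = 0.0231667.
After month 9 (no interest yet): B = $757.78 − 9·$25.00 = $532.78.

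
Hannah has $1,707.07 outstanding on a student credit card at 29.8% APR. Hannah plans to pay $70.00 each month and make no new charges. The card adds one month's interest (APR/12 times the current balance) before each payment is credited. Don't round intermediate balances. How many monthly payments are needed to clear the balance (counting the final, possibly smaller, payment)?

38 payments

Monthly rate r = 29.8%/12 = 2.48333% = 0.0248333.
Recurrence: B ← B·(1+r) − $70.00.
Month 1: interest $42.39; balance after payment $1,679.46.
Month 2: interest $41.71; balance after payment $1,651.17.
Closed form: n = −ln(1 − rB₀/P)/ln(1+r) = −ln(0.3944)/ln(1.02483) ≈ 37.929, so the balance reaches zero during payment 38.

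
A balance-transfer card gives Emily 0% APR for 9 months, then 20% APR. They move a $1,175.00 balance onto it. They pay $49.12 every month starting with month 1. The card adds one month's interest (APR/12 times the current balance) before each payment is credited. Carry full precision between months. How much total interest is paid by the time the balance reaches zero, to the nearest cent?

Promo months 1–9 at r₀ = 0%/12 = 0; months 10+ at r₁ = 20%/12 = 0.0166667.
After month 9 (no interest yet): B = $1,175.00 − 9·$49.12 = $732.92.
Then at r₁ with $49.12/mo: n₂ = −ln(1 − r₁·B/P)/ln(1+r₁) ≈ 17.30 → 18 more payments.
Total paid = 26·$49.12 + $14.74 = $1,291.86; interest = $1,291.86 − $1,175.00 = $116.86.

$116.86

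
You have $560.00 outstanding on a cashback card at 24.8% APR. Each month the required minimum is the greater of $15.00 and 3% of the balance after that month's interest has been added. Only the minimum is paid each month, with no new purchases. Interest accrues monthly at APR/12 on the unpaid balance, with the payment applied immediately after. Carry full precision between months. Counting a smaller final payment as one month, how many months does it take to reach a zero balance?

69 months

Monthly rate r = 24.8%/12 = 2.06667% = 0.0206667.
While 3% of the post-interest balance exceeds $15.00, each month B ← (B·(1+r))·(1 − 0.03), i.e. B shrinks by the factor (1+r)·0.97 = 0.99005.
This holds for months 1–14. Entering month 15 the balance is $486.82; 3% of the post-interest balance is now below $15.00, so the flat $15.00 minimum applies from here.
From month 15 a fixed $15.00 at rate r clears $486.82 in 55 more payments. Total: 14 + 55 = 69 months.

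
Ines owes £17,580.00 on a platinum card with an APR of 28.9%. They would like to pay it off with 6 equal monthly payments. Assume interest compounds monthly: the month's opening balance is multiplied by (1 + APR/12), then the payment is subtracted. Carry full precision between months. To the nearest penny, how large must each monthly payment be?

£3,181.87

Monthly rate r = 28.9%/12 = 2.40833% = 0.0240833.
Level-payment amortization: P = B₀·r / (1 − (1+r)^(−n)) = 17580.00·0.0240833 / (1 − 1.02408^(−6)).
Denominator 1 − (1+r)^(−6) = 0.133061658.
P = 423.385 / 0.133061658 ≈ 3181.87.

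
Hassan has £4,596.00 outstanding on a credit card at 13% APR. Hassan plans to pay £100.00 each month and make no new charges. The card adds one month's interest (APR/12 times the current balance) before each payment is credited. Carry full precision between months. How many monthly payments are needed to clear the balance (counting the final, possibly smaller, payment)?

Monthly rate r = 13%/12 = 1.08333% = 0.0108333.
Recurrence: B ← B·(1+r) − £100.00.
Month 1: interest £49.79; balance after payment £4,545.79.
Month 2: interest £49.25; balance after payment £4,495.04.
Closed form: n = −ln(1 − rB₀/P)/ln(1+r) = −ln(0.5021)/ln(1.01083) ≈ 63.940, so the balance reaches zero during payment 64.

64 payments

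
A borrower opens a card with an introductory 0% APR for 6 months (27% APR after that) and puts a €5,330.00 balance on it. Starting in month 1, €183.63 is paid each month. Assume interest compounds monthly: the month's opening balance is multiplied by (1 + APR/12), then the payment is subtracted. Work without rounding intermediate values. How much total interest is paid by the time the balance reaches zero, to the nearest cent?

Promo months 1–6 at r₀ = 0%/12 = 0; months 7+ at r₁ = 27%/12 = 0.0225.
After month 6 (no interest yet): B = €5,330.00 − 6·€183.63 = €4,228.22.
Then at r₁ with €183.63/mo: n₂ = −ln(1 − r₁·B/P)/ln(1+r₁) ≈ 32.81 → 33 more payments.
Total paid = 38·€183.63 + €148.51 = €7,126.45; interest = €7,126.45 − €5,330.00 = €1,796.45.

€1,796.45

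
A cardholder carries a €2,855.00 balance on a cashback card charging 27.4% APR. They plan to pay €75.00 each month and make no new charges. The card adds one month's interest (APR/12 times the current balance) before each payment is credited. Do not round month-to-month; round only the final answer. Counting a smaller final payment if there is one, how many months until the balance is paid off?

91 months

Monthly rate r = 27.4%/12 = 2.28333% = 0.0228333.
Recurrence: B ← B·(1+r) − €75.00.
Month 1: interest €65.19; balance after payment €2,845.19.
Month 2: interest €64.97; balance after payment €2,835.15.
Closed form: n = −ln(1 − rB₀/P)/ln(1+r) = −ln(0.13081)/ln(1.02283) ≈ 90.094, so the balance reaches zero during payment 91.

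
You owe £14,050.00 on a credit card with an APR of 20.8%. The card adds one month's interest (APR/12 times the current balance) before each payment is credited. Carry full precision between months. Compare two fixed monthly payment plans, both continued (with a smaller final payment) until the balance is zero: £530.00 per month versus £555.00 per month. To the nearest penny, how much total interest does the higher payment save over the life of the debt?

£318.19

Monthly rate r = 20.8%/12 = 1.73333% = 0.0173333.
At £530.00/mo: n = ⌈−ln(1 − rB₀/P)/ln(1+r)⌉ = 36 payments (last £425.90); total interest = total paid − £14,050.00 = £4,925.90.
At £555.00/mo: 34 payments (last £342.71); total interest £4,607.71.
Interest saved = £4,925.90 − £4,607.71 = £318.19.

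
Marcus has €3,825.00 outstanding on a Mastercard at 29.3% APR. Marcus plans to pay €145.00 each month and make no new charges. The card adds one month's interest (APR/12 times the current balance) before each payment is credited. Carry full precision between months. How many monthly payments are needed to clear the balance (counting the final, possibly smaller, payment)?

Monthly rate r = 29.3%/12 = 2.44167% = 0.0244167.
Recurrence: B ← B·(1+r) − €145.00.
Month 1: interest €93.39; balance after payment €3,773.39.
Month 2: interest €92.13; balance after payment €3,720.53.
Closed form: n = −ln(1 − rB₀/P)/ln(1+r) = −ln(0.35591)/ln(1.02442) ≈ 42.825, so the balance reaches zero during payment 43.

43 payments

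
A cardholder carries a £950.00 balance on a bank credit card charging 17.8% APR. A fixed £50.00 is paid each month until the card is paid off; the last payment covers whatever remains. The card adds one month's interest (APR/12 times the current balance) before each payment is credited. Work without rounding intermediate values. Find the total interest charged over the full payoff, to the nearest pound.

£174

Monthly rate r = 17.8%/12 = 1.48333% = 0.0148333.
Payoff takes n = ⌈−ln(1 − rB₀/P)/ln(1+r)⌉ = ⌈22.483⌉ = 23 payments; the last is £24.26.
Total paid = 22·£50.00 + £24.26 = £1,124.26.
Total interest = total paid − principal = £1,124.26 − £950.00 = £174.26.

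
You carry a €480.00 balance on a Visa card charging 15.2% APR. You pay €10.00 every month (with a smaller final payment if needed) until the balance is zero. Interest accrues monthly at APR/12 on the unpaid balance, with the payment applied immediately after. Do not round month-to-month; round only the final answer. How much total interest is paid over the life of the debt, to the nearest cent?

Monthly rate r = 15.2%/12 = 1.26667% = 0.0126667.
Payoff takes n = ⌈−ln(1 − rB₀/P)/ln(1+r)⌉ = ⌈74.401⌉ = 75 payments; the last is €4.02.
Total paid = 74·€10.00 + €4.02 = €744.02.
Total interest = total paid − principal = €744.02 − €480.00 = €264.02.

€264.02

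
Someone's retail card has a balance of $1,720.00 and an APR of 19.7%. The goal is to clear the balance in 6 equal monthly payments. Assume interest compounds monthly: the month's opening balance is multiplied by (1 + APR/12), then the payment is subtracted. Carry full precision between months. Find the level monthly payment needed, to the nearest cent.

$303.36

Monthly rate r = 19.7%/12 = 1.64167% = 0.0164167.
Level-payment amortization: P = B₀·r / (1 − (1+r)^(−n)) = 1720.00·0.0164167 / (1 − 1.01642^(−6)).
Denominator 1 − (1+r)^(−6) = 0.0930792607.
P = 28.2367 / 0.0930792607 ≈ 303.36.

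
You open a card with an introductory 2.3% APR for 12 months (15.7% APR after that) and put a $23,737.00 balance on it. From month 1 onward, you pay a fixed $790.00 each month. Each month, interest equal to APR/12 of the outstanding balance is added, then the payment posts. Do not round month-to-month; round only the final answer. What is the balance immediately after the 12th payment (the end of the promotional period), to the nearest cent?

$14,708.17

Promo months 1–12 at r₀ = 2.3%/12 = 0.00191667; months 13+ at r₁ = 15.7%/12 = 0.0130833.
After month 12: iterate B ← B·(1+r₀) − $790.00 for 12 months → $14,708.17.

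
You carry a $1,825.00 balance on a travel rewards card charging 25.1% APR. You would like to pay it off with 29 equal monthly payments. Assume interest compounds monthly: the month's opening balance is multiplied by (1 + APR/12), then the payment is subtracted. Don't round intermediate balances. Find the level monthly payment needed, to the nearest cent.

Monthly rate r = 25.1%/12 = 2.09167% = 0.0209167.
Level-payment amortization: P = B₀·r / (1 − (1+r)^(−n)) = 1825.00·0.0209167 / (1 − 1.02092^(−29)).
Denominator 1 − (1+r)^(−29) = 0.451367565.
P = 38.1729 / 0.451367565 ≈ 84.57.

$84.57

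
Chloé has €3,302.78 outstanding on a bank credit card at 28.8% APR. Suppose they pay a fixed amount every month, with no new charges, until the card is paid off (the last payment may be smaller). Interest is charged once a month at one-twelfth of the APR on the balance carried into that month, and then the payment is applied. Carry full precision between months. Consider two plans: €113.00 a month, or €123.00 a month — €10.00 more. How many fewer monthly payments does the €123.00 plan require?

Monthly rate r = 28.8%/12 = 2.4% = 0.024.
At €113.00/mo: n = ⌈−ln(1 − rB₀/P)/ln(1+r)⌉ = 51 payments (last €109.99); total interest = total paid − €3,302.78 = €2,457.21.
At €123.00/mo: 44 payments (last €74.33); total interest €2,060.55.
Payments saved = 51 − 44 = 7.

7 fewer payments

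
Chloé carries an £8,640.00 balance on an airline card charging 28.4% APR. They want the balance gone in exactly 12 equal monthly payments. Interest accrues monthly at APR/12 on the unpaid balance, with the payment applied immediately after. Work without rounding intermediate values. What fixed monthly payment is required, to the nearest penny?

Monthly rate r = 28.4%/12 = 2.36667% = 0.0236667.
Level-payment amortization: P = B₀·r / (1 − (1+r)^(−n)) = 8640.00·0.0236667 / (1 − 1.02367^(−12)).
Denominator 1 − (1+r)^(−12) = 0.244738652.
P = 204.48 / 0.244738652 ≈ 835.50.

£835.50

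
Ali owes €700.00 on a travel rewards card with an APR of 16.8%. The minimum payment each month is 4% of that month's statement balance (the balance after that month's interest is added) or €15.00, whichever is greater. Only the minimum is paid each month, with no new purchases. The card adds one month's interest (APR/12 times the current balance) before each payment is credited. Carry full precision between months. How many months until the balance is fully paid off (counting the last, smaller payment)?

55 months

Monthly rate r = 16.8%/12 = 1.4% = 0.014.
While 4% of the post-interest balance exceeds €15.00, each month B ← (B·(1+r))·(1 − 0.04), i.e. B shrinks by the factor (1+r)·0.96 = 0.97344.
This holds for months 1–24. Entering month 25 the balance is €366.88; 4% of the post-interest balance is now below €15.00, so the flat €15.00 minimum applies from here.
From month 25 a fixed €15.00 at rate r clears €366.88 in 31 more payments. Total: 24 + 31 = 55 months.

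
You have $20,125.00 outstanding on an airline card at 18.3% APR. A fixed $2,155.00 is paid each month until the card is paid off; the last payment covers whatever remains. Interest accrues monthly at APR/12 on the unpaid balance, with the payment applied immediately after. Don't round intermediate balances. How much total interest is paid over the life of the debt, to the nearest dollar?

$1,753

Monthly rate r = 18.3%/12 = 1.525% = 0.01525.
Payoff takes n = ⌈−ln(1 − rB₀/P)/ln(1+r)⌉ = ⌈10.151⌉ = 11 payments; the last is $327.75.
Total paid = 10·$2,155.00 + $327.75 = $21,877.75.
Total interest = total paid − principal = $21,877.75 − $20,125.00 = $1,752.75.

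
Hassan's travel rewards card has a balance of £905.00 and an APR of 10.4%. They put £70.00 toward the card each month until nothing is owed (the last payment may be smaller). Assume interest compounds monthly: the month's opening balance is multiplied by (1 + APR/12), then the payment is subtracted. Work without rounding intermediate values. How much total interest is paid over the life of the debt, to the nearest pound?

£59

Monthly rate r = 10.4%/12 = 0.866667% = 0.00866667.
Payoff takes n = ⌈−ln(1 − rB₀/P)/ln(1+r)⌉ = ⌈13.771⌉ = 14 payments; the last is £54.05.
Total paid = 13·£70.00 + £54.05 = £964.05.
Total interest = total paid − principal = £964.05 − £905.00 = £59.05.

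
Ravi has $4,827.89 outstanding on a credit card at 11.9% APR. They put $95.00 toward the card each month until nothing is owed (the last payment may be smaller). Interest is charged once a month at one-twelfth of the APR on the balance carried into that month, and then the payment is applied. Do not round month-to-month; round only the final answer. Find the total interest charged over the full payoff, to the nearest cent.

$1,921.86

Monthly rate r = 11.9%/12 = 0.991667% = 0.00991667.
Payoff takes n = ⌈−ln(1 − rB₀/P)/ln(1+r)⌉ = ⌈71.050⌉ = 72 payments; the last is $4.75.
Total paid = 71·$95.00 + $4.75 = $6,749.75.
Total interest = total paid − principal = $6,749.75 − $4,827.89 = $1,921.86.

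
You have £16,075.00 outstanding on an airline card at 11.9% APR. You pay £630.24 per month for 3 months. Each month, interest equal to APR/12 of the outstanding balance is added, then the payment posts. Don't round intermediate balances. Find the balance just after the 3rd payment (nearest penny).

Monthly rate r = 11.9%/12 = 0.991667% = 0.00991667.
Each month: B ← B·(1+r) − £630.24.
Month 1: interest £159.41; balance after payment £15,604.17.
Month 2: interest £154.74; balance after payment £15,128.67.
Month 3: interest £150.03; balance after payment £14,648.46.

£14,648.46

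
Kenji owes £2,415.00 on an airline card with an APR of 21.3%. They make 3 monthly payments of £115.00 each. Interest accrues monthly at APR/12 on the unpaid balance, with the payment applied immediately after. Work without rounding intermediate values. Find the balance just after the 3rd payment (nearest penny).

Monthly rate r = 21.3%/12 = 1.775% = 0.01775.
Each month: B ← B·(1+r) − £115.00.
Month 1: interest £42.87; balance after payment £2,342.87.
Month 2: interest £41.59; balance after payment £2,269.45.
Month 3: interest £40.28; balance after payment £2,194.73.

£2,194.73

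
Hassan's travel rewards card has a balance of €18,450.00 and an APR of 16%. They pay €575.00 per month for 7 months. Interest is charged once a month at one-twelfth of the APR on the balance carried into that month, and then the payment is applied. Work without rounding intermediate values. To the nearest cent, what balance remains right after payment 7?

€16,052.81

Monthly rate r = 16%/12 = 1.33333% = 0.0133333.
Each month: B ← B·(1+r) − €575.00.
Month 1: interest €246.00; balance after payment €18,121.00.
Month 2: interest €241.61; balance after payment €17,787.61.
Month 3: interest €237.17; balance after payment €17,449.78.
Month 4: interest €232.66; balance after payment €17,107.45.
Month 5: interest €228.10; balance after payment €16,760.54.
Month 6: interest €223.47; balance after payment €16,409.02.
Month 7: interest €218.79; balance after payment €16,052.81.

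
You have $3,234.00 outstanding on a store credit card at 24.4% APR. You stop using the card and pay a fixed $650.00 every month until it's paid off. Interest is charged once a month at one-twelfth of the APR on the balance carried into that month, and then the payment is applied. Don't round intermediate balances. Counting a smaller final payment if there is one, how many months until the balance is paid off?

6 payments

Monthly rate r = 24.4%/12 = 2.03333% = 0.0203333.
Recurrence: B ← B·(1+r) − $650.00.
Month 1: interest $65.76; balance after payment $2,649.76.
Month 2: interest $53.88; balance after payment $2,053.64.
Month 3: interest $41.76; balance after payment $1,445.39.
Month 4: interest $29.39; balance after payment $824.78.
Month 5: interest $16.77; balance after payment $191.55.
Month 6: interest $3.89; balance after payment $0.00.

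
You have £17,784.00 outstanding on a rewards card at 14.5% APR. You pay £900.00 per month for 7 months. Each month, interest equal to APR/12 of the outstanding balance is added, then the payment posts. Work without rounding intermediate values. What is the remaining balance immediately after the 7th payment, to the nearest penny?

Monthly rate r = 14.5%/12 = 1.20833% = 0.0120833.
Each month: B ← B·(1+r) − £900.00.
Month 1: interest £214.89; balance after payment £17,098.89.
Month 2: interest £206.61; balance after payment £16,405.50.
Month 3: interest £198.23; balance after payment £15,703.73.
Month 4: interest £189.75; balance after payment £14,993.49.
Month 5: interest £181.17; balance after payment £14,274.66.
Month 6: interest £172.49; balance after payment £13,547.14.
Month 7: interest £163.69; balance after payment £12,810.84.

£12,810.84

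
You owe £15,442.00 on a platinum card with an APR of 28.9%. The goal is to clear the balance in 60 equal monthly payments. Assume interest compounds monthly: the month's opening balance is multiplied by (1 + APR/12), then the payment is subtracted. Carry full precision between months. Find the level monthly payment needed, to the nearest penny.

Monthly rate r = 28.9%/12 = 2.40833% = 0.0240833.
Level-payment amortization: P = B₀·r / (1 − (1+r)^(−n)) = 15442.00·0.0240833 / (1 − 1.02408^(−60)).
Denominator 1 − (1+r)^(−60) = 0.760181816.
P = 371.895 / 0.760181816 ≈ 489.22.

£489.22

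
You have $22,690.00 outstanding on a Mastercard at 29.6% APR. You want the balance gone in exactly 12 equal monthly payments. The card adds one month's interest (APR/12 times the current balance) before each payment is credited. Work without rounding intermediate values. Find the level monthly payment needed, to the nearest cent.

$2,207.52

Monthly rate r = 29.6%/12 = 2.46667% = 0.0246667.
Level-payment amortization: P = B₀·r / (1 − (1+r)^(−n)) = 22690.00·0.0246667 / (1 − 1.02467^(−12)).
Denominator 1 − (1+r)^(−12) = 0.25353629.
P = 559.687 / 0.25353629 ≈ 2207.52.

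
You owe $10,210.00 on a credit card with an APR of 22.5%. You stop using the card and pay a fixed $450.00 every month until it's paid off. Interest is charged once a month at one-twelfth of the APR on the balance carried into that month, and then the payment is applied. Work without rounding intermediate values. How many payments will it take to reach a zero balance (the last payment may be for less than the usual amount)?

Monthly rate r = 22.5%/12 = 1.875% = 0.01875.
Recurrence: B ← B·(1+r) − $450.00.
Month 1: interest $191.44; balance after payment $9,951.44.
Month 2: interest $186.59; balance after payment $9,688.03.
Closed form: n = −ln(1 − rB₀/P)/ln(1+r) = −ln(0.57458)/ln(1.01875) ≈ 29.829, so the balance reaches zero during payment 30.

30 payments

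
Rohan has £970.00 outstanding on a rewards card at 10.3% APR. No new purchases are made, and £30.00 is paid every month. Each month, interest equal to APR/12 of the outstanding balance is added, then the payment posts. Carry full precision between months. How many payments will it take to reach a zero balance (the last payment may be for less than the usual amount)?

Monthly rate r = 10.3%/12 = 0.858333% = 0.00858333.
Recurrence: B ← B·(1+r) − £30.00.
Month 1: interest £8.33; balance after payment £948.33.
Month 2: interest £8.14; balance after payment £926.47.
Closed form: n = −ln(1 − rB₀/P)/ln(1+r) = −ln(0.72247)/ln(1.00858) ≈ 38.035, so the balance reaches zero during payment 39.

39 months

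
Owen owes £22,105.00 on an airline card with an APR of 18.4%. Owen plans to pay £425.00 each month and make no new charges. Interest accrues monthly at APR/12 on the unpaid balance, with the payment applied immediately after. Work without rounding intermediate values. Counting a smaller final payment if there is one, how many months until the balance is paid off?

Monthly rate r = 18.4%/12 = 1.53333% = 0.0153333.
Recurrence: B ← B·(1+r) − £425.00.
Month 1: interest £338.94; balance after payment £22,018.94.
Month 2: interest £337.62; balance after payment £21,931.57.
Closed form: n = −ln(1 − rB₀/P)/ln(1+r) = −ln(0.20249)/ln(1.01533) ≈ 104.954, so the balance reaches zero during payment 105.

105 months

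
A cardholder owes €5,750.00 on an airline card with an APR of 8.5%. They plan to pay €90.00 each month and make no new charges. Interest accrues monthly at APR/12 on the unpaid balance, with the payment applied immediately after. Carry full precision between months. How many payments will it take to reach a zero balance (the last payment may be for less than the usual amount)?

86 payments

Monthly rate r = 8.5%/12 = 0.708333% = 0.00708333.
Recurrence: B ← B·(1+r) − €90.00.
Month 1: interest €40.73; balance after payment €5,700.73.
Month 2: interest €40.38; balance after payment €5,651.11.
Closed form: n = −ln(1 − rB₀/P)/ln(1+r) = −ln(0.54745)/ln(1.00708) ≈ 85.357, so the balance reaches zero during payment 86.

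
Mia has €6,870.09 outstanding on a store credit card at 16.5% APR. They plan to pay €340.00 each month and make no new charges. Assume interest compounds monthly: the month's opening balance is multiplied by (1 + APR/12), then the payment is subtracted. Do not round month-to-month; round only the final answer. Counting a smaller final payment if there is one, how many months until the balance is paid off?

24 months

Monthly rate r = 16.5%/12 = 1.375% = 0.01375.
Recurrence: B ← B·(1+r) − €340.00.
Month 1: interest €94.46; balance after payment €6,624.55.
Month 2: interest €91.09; balance after payment €6,375.64.
Closed form: n = −ln(1 − rB₀/P)/ln(1+r) = −ln(0.72217)/ln(1.01375) ≈ 23.835, so the balance reaches zero during payment 24.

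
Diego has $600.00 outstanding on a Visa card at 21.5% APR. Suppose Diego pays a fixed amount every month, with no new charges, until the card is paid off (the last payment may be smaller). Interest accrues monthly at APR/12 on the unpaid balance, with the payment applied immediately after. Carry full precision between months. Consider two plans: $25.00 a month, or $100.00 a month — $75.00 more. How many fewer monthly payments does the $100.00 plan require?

25 fewer payments

Monthly rate r = 21.5%/12 = 1.79167% = 0.0179167.
At $25.00/mo: n = ⌈−ln(1 − rB₀/P)/ln(1+r)⌉ = 32 payments (last $16.41); total interest = total paid − $600.00 = $191.41.
At $100.00/mo: 7 payments (last $40.65); total interest $40.65.
Payments saved = 32 − 7 = 25.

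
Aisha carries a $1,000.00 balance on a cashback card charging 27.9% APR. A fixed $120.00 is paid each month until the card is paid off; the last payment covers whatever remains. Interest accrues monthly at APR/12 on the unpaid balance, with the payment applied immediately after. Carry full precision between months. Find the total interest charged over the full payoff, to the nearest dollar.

$125

Monthly rate r = 27.9%/12 = 2.325% = 0.02325.
Payoff takes n = ⌈−ln(1 − rB₀/P)/ln(1+r)⌉ = ⌈9.370⌉ = 10 payments; the last is $44.74.
Total paid = 9·$120.00 + $44.74 = $1,124.74.
Total interest = total paid − principal = $1,124.74 − $1,000.00 = $124.74.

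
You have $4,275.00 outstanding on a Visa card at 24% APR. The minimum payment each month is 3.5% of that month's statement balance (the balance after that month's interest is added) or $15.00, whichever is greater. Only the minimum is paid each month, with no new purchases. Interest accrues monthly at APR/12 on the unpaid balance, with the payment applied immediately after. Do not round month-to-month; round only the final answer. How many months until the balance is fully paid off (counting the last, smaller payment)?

Monthly rate r = 24%/12 = 2% = 0.02.
While 3.5% of the post-interest balance exceeds $15.00, each month B ← (B·(1+r))·(1 − 0.035), i.e. B shrinks by the factor (1+r)·0.965 = 0.9843.
This holds for months 1–147. Entering month 148 the balance is $417.52; 3.5% of the post-interest balance is now below $15.00, so the flat $15.00 minimum applies from here.
From month 148 a fixed $15.00 at rate r clears $417.52 in 42 more payments. Total: 147 + 42 = 189 months.

189 months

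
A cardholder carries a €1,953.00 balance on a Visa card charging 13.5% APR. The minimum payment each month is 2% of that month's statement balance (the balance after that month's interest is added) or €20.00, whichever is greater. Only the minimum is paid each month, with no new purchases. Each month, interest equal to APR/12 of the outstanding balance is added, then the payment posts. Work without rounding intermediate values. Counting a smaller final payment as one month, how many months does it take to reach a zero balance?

149 months

Monthly rate r = 13.5%/12 = 1.125% = 0.01125.
While 2% of the post-interest balance exceeds €20.00, each month B ← (B·(1+r))·(1 − 0.02), i.e. B shrinks by the factor (1+r)·0.98 = 0.99102.
This holds for months 1–76. Entering month 77 the balance is €984.31; 2% of the post-interest balance is now below €20.00, so the flat €20.00 minimum applies from here.
From month 77 a fixed €20.00 at rate r clears €984.31 in 73 more payments. Total: 76 + 73 = 149 months.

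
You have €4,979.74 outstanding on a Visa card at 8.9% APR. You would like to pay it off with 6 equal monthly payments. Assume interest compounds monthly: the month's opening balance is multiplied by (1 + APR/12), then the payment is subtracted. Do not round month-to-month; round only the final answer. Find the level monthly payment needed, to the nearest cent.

€851.63

Monthly rate r = 8.9%/12 = 0.741667% = 0.00741667.
Level-payment amortization: P = B₀·r / (1 − (1+r)^(−n)) = 4979.74·0.00741667 / (1 − 1.00742^(−6)).
Denominator 1 − (1+r)^(−6) = 0.0433673247.
P = 36.9331 / 0.0433673247 ≈ 851.63.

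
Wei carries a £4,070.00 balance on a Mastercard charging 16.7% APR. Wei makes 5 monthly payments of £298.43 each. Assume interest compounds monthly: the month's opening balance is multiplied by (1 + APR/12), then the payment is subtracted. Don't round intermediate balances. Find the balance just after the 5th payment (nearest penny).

Monthly rate r = 16.7%/12 = 1.39167% = 0.0139167.
Each month: B ← B·(1+r) − £298.43.
Month 1: interest £56.64; balance after payment £3,828.21.
Month 2: interest £53.28; balance after payment £3,583.06.
Month 3: interest £49.86; balance after payment £3,334.49.
Month 4: interest £46.40; balance after payment £3,082.47.
Month 5: interest £42.90; balance after payment £2,826.93.

£2,826.93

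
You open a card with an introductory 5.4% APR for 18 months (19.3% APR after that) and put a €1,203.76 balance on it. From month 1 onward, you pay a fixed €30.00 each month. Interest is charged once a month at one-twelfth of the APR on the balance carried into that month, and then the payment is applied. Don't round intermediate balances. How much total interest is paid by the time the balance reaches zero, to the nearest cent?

Promo months 1–18 at r₀ = 5.4%/12 = 0.0045; months 19+ at r₁ = 19.3%/12 = 0.0160833.
After month 18: iterate B ← B·(1+r₀) − €30.00 for 18 months → €743.93.
Then at r₁ with €30.00/mo: n₂ = −ln(1 − r₁·B/P)/ln(1+r₁) ≈ 31.89 → 32 more payments.
Total paid = 49·€30.00 + €26.83 = €1,496.83; interest = €1,496.83 − €1,203.76 = €293.07.

€293.07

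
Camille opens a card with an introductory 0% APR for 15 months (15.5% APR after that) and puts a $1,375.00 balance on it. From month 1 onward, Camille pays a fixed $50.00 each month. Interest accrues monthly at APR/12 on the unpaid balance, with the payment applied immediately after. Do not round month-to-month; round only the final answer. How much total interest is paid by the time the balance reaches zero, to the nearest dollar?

Promo months 1–15 at r₀ = 0%/12 = 0; months 16+ at r₁ = 15.5%/12 = 0.0129167.
After month 15 (no interest yet): B = $1,375.00 − 15·$50.00 = $625.00.
Then at r₁ with $50.00/mo: n₂ = −ln(1 − r₁·B/P)/ln(1+r₁) ≈ 13.72 → 14 more payments.
Total paid = 28·$50.00 + $36.10 = $1,436.10; interest = $1,436.10 − $1,375.00 = $61.10.

$61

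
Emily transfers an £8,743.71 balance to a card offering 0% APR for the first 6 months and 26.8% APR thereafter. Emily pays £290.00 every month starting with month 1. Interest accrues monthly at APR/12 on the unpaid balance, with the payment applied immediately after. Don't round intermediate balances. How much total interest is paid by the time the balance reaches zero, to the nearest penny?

£3,173.95

Promo months 1–6 at r₀ = 0%/12 = 0; months 7+ at r₁ = 26.8%/12 = 0.0223333.
After month 6 (no interest yet): B = £8,743.71 − 6·£290.00 = £7,003.71.
Then at r₁ with £290.00/mo: n₂ = −ln(1 − r₁·B/P)/ln(1+r₁) ≈ 35.09 → 36 more payments.
Total paid = 41·£290.00 + £27.66 = £11,917.66; interest = £11,917.66 − £8,743.71 = £3,173.95.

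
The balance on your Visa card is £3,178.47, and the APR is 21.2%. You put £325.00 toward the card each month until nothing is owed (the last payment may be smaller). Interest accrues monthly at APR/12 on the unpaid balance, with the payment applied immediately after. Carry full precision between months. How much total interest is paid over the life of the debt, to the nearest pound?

£342

Monthly rate r = 21.2%/12 = 1.76667% = 0.0176667.
Payoff takes n = ⌈−ln(1 − rB₀/P)/ln(1+r)⌉ = ⌈10.831⌉ = 11 payments; the last is £270.58.
Total paid = 10·£325.00 + £270.58 = £3,520.58.
Total interest = total paid − principal = £3,520.58 − £3,178.47 = £342.11.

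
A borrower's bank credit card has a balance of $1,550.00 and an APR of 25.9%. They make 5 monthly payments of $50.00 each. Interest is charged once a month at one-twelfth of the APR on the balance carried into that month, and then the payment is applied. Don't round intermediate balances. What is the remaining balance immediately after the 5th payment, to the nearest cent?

$1,463.62

Monthly rate r = 25.9%/12 = 2.15833% = 0.0215833.
Each month: B ← B·(1+r) − $50.00.
Month 1: interest $33.45; balance after payment $1,533.45.
Month 2: interest $33.10; balance after payment $1,516.55.
Month 3: interest $32.73; balance after payment $1,499.28.
Month 4: interest $32.36; balance after payment $1,481.64.
Month 5: interest $31.98; balance after payment $1,463.62.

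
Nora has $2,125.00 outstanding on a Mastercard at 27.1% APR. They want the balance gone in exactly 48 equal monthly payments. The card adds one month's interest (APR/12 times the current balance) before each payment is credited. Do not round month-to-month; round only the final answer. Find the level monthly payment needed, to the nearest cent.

$72.97

Monthly rate r = 27.1%/12 = 2.25833% = 0.0225833.
Level-payment amortization: P = B₀·r / (1 − (1+r)^(−n)) = 2125.00·0.0225833 / (1 − 1.02258^(−48)).
Denominator 1 − (1+r)^(−48) = 0.657656633.
P = 47.9896 / 0.657656633 ≈ 72.97.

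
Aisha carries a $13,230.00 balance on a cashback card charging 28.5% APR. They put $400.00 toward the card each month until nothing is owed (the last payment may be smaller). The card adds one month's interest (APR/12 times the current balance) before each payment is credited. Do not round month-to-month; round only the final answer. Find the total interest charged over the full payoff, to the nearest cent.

$13,007.80

Monthly rate r = 28.5%/12 = 2.375% = 0.02375.
Payoff takes n = ⌈−ln(1 − rB₀/P)/ln(1+r)⌉ = ⌈65.592⌉ = 66 payments; the last is $237.80.
Total paid = 65·$400.00 + $237.80 = $26,237.80.
Total interest = total paid − principal = $26,237.80 − $13,230.00 = $13,007.80.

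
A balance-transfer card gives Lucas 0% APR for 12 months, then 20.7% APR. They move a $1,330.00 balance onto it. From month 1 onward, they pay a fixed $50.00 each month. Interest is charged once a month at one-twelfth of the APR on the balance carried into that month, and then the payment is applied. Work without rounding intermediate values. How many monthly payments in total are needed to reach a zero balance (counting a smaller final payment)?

29 months

Promo months 1–12 at r₀ = 0%/12 = 0; months 13+ at r₁ = 20.7%/12 = 0.01725.
After month 12 (no interest yet): B = $1,330.00 − 12·$50.00 = $730.00.
Then at r₁ with $50.00/mo: n₂ = −ln(1 − r₁·B/P)/ln(1+r₁) ≈ 16.97 → 17 more payments.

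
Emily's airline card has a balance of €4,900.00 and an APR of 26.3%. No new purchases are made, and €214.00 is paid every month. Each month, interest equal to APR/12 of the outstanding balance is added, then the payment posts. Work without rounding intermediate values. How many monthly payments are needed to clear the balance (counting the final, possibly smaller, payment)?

33 payments

Monthly rate r = 26.3%/12 = 2.19167% = 0.0219167.
Recurrence: B ← B·(1+r) − €214.00.
Month 1: interest €107.39; balance after payment €4,793.39.
Month 2: interest €105.06; balance after payment €4,684.45.
Closed form: n = −ln(1 − rB₀/P)/ln(1+r) = −ln(0.49817)/ln(1.02192) ≈ 32.141, so the balance reaches zero during payment 33.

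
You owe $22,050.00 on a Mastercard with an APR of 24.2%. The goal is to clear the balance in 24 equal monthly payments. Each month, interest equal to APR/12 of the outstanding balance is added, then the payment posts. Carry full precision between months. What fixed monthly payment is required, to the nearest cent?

Monthly rate r = 24.2%/12 = 2.01667% = 0.0201667.
Level-payment amortization: P = B₀·r / (1 − (1+r)^(−n)) = 22050.00·0.0201667 / (1 − 1.02017^(−24)).
Denominator 1 − (1+r)^(−24) = 0.380711663.
P = 444.675 / 0.380711663 ≈ 1168.01.

$1,168.01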